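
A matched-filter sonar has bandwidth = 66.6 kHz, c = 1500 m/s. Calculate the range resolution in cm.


1.13 cm


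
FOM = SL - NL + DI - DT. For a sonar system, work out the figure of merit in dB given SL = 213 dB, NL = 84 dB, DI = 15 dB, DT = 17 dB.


FOM = SL - NL + DI - DT = 213 - 84 + 15 - 17 = 127

127 dB


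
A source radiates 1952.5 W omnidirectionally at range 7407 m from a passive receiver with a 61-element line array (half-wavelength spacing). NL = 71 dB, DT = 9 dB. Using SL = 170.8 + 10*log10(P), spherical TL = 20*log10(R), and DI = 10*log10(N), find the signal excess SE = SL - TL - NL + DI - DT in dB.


Step 1: SL = 170.8 + 10*log10(1952.5) = 203.71 dB
Step 2: TL = 20*log10(7407) = 77.39 dB
Step 3: DI = 10*log10(61) = 17.85 dB
Step 4: SE = SL - TL - NL + DI - DT = 203.71 - 77.39 - 71 + 17.85 - 9 = 64.17

64.17 dB


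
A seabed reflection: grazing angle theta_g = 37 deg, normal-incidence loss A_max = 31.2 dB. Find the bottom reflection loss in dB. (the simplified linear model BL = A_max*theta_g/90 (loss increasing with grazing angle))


BL = A_max * theta_g / 90 = 31.2 * 37 / 90 = 12.83

12.83 dB


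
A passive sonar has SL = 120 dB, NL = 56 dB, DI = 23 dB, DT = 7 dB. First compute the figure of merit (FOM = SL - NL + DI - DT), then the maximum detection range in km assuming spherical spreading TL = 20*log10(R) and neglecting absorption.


Step 1: FOM = SL - NL + DI - DT = 120 - 56 + 23 - 7 = 80 dB
Step 2: at max range FOM = TL = 20*log10(R), so R = 10^(80/20) = 10000.0 m = 10.0 km

10.0 km


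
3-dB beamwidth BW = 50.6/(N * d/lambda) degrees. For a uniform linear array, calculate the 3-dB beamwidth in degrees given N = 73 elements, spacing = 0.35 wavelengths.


BW = 50.6 / (73 * 0.35) = 50.6 / 25.55 = 1.98

1.98 deg


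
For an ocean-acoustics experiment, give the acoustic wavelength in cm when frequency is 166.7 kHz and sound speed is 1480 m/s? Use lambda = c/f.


0.89 cm


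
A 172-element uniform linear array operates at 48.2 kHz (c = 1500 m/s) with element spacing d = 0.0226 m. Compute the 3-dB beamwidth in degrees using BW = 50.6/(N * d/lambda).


Step 1: lambda = 1500/48200 = 0.03112 m
Step 2: d/lambda = 0.0226/0.03112 = 0.7262
Step 3: BW = 50.6/(N * d/lambda) = 50.6/(172 * 0.7262) = 0.41

0.41 deg


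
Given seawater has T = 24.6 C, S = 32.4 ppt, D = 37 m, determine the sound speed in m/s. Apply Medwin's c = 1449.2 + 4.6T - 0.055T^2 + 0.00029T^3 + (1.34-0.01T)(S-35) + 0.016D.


c = 1449.2 + 4.6*24.6 - 0.055*24.6^2 + 0.00029*24.6^3 + (1.34 - 0.01*24.6)*(32.4 - 35) + 0.016*37 = 1531.14

1531.14 m/s


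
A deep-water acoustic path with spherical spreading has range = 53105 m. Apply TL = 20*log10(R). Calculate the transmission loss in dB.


94.5 dB


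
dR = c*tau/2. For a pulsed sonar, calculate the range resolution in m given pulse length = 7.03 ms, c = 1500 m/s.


dR = c*tau/2 = 1500 * 7.03e-3 / 2 = 5.2725

5.2725 m


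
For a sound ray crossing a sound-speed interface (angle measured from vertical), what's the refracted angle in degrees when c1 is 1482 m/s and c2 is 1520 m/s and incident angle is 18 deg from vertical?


18.48 deg


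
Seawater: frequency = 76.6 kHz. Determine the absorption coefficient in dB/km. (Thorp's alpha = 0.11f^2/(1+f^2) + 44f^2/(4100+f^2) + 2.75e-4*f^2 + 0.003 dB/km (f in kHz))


f^2 = 5867.56
alpha = 0.11*5867.56/(1+5867.56) + 44*5867.56/(4100+5867.56) + 2.75e-4*5867.56 + 0.003 = 27.628

27.628 dB/km


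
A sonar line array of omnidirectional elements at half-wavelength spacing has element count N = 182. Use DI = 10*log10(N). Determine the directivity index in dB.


DI = 10*log10(182) = 22.6

22.6 dB


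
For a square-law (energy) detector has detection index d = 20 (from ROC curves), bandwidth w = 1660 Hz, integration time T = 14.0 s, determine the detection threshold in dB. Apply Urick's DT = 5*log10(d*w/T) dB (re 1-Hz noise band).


16.88 dB


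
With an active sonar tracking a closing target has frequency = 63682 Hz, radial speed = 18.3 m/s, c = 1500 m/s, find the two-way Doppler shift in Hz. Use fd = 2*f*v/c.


fd = 2*f*v/c = 2 * 63682 * 18.3 / 1500 = 1553.84

1553.84 Hz


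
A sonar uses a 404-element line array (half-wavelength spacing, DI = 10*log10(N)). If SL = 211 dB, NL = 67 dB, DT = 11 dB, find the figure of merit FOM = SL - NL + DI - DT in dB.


Step 1: DI = 10*log10(404) = 26.06 dB
Step 2: FOM = SL - NL + DI - DT = 211 - 67 + 26.06 - 11 = 159.06

159.06 dB


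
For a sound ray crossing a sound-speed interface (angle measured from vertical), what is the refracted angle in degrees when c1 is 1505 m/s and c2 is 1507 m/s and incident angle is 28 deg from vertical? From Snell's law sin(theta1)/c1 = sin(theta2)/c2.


28.04 deg


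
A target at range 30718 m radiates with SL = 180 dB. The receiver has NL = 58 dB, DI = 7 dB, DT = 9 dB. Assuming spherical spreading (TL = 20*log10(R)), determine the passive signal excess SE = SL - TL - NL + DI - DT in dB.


Step 1: TL = 20*log10(30718) = 89.75 dB
Step 2: SE = 180 - 89.75 - 58 + 7 - 9 = 30.25

30.25 dB


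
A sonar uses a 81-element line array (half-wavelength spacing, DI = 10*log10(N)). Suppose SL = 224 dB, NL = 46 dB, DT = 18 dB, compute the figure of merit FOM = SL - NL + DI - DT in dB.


Step 1: DI = 10*log10(81) = 19.08 dB
Step 2: FOM = SL - NL + DI - DT = 224 - 46 + 19.08 - 18 = 179.08

179.08 dB


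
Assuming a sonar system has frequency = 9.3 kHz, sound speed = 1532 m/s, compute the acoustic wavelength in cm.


16.47 cm


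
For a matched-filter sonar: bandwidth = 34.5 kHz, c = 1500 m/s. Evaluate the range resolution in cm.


dR = c/(2*BW) = 1500 / (2 * 34.5e3) = 0.0217 m = 2.17 cm

2.17 cm


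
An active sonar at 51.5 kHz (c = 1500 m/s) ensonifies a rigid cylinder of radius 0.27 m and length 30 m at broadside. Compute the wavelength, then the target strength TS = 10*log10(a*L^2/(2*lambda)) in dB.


Step 1: lambda = c/f = 1500/51500 = 0.02913 m
Step 2: TS = 10*log10(a*L^2/(2*lambda)) = 10*log10(0.27*30^2/(2*0.02913)) = 36.2

36.2 dB


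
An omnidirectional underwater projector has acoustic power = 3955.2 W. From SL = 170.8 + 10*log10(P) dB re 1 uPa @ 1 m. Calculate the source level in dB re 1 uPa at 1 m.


206.77 dB


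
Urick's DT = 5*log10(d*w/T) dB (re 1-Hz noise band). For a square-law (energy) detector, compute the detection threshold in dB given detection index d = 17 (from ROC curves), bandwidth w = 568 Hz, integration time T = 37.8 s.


12.04 dB


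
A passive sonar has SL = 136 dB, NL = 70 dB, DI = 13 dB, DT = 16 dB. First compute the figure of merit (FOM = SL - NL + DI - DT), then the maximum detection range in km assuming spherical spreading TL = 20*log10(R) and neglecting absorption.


Step 1: FOM = SL - NL + DI - DT = 136 - 70 + 13 - 16 = 63 dB
Step 2: at max range FOM = TL = 20*log10(R), so R = 10^(63/20) = 1412.54 m = 1.41 km

1.41 km


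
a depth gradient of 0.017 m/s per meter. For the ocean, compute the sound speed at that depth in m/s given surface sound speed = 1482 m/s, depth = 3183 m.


c = 1482 + 0.017 * 3183 = 1536.111

1536.111 m/s


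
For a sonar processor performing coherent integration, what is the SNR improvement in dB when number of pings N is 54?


Gain = 10*log10(54) = 17.32

17.32 dB


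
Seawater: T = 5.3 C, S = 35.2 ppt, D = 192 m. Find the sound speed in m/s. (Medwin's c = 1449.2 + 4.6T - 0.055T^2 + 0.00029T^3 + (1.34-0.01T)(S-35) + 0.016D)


c = 1449.2 + 4.6*5.3 - 0.055*5.3^2 + 0.00029*5.3^3 + (1.34 - 0.01*5.3)*(35.2 - 35) + 0.016*192 = 1475.41

1475.41 m/s


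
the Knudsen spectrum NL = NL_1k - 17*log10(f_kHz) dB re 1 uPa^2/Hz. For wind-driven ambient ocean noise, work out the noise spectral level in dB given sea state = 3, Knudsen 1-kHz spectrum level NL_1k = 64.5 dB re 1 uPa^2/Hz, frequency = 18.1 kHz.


NL = NL_1k - 17*log10(f_kHz) = 64.5 - 17*log10(18.1) = 64.5 - (21.38) = 43.12

43.12 dB


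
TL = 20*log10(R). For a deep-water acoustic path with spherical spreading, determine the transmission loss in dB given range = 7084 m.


77.01 dB


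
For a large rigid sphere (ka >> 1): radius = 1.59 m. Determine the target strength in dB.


-1.99 dB


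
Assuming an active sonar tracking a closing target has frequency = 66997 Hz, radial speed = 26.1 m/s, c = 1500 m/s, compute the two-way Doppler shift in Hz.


fd = 2*f*v/c = 2 * 66997 * 26.1 / 1500 = 2331.5

2331.5 Hz


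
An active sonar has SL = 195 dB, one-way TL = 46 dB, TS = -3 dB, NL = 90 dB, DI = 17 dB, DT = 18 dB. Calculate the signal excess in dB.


9 dB


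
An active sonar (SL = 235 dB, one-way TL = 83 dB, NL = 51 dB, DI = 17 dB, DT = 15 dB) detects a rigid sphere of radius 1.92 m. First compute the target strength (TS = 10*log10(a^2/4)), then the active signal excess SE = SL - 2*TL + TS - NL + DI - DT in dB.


Step 1: TS = 10*log10(1.92^2/4) = -0.35 dB
Step 2: SE = SL - 2*TL + TS - NL + DI - DT = 235 - 2*83 + (-0.35) - 51 + 17 - 15 = 19.65

19.65 dB


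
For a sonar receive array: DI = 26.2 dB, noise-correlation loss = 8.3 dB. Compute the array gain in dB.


AG = DI - L_corr = 26.2 - 8.3 = 17.9

17.9 dB


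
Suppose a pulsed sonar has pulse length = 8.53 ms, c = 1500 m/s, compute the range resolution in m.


6.3975 m


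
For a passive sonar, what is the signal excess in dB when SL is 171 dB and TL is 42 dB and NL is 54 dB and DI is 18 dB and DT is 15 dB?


78 dB


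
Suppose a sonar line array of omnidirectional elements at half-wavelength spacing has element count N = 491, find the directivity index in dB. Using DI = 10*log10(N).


DI = 10*log10(491) = 26.91

26.91 dB


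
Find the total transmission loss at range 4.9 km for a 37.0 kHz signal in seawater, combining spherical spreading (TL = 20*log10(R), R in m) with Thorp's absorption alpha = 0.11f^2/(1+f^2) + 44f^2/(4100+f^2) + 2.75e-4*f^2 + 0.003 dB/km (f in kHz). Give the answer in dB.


Step 1 (Thorp): alpha = 0.11*1369.0/(1+1369.0) + 44*1369.0/(4100+1369.0) + 2.75e-4*1369.0 + 0.003 = 11.5035 dB/km
Step 2: TL_spread = 20*log10(4900) = 73.8 dB
Step 3: TL_abs = alpha*R = 11.5035 * 4.9 = 56.37 dB
Step 4: TL_total = 73.8 + 56.37 = 130.17

130.17 dB


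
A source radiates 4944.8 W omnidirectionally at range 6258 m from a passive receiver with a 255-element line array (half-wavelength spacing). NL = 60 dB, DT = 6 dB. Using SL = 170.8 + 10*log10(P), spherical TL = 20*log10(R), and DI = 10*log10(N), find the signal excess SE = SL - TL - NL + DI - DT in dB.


89.88 dB


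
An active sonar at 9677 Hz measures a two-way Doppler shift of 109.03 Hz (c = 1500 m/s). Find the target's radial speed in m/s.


From fd = 2*f*v/c, v = c*fd/(2*f) = 1500 * 109.03 / (2*9677) = 8.45

8.45 m/s


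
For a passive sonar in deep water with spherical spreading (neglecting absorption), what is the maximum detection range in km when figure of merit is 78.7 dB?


8.61 km


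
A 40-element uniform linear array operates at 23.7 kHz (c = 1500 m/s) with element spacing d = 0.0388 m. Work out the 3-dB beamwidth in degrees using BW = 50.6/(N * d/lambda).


Step 1: lambda = 1500/23700 = 0.06329 m
Step 2: d/lambda = 0.0388/0.06329 = 0.6131
Step 3: BW = 50.6/(N * d/lambda) = 50.6/(40 * 0.6131) = 2.06

2.06 deg


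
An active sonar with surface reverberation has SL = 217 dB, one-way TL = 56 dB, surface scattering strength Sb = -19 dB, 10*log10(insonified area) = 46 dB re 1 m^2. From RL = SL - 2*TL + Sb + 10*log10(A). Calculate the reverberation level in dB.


RL = SL - 2*TL + Sb + 10*log10(A) = 217 - 2*56 + (-19) + 46 = 132

132 dB


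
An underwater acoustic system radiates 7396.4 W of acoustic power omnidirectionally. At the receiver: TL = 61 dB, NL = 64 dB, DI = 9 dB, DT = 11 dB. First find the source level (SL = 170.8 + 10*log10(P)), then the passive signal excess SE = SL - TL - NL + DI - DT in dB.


Step 1: SL = 170.8 + 10*log10(7396.4) = 209.49 dB
Step 2: SE = SL - TL - NL + DI - DT = 209.49 - 61 - 64 + 9 - 11 = 82.49

82.49 dB


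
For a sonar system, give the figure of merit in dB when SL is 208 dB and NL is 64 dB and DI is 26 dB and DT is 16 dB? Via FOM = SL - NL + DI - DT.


FOM = SL - NL + DI - DT = 208 - 64 + 26 - 16 = 154

154 dB


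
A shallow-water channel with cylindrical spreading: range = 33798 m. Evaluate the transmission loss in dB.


45.29 dB


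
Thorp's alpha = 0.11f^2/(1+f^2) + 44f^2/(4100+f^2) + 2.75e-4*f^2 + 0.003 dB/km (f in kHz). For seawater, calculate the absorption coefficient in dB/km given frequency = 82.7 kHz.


29.503 dB/km


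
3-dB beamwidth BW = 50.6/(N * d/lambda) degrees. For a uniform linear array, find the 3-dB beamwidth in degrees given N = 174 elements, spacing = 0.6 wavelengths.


0.48 deg


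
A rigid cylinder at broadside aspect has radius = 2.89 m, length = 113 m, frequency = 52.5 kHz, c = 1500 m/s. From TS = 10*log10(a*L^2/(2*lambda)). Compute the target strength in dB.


lambda = 1500/52500 = 0.02857 m
TS = 10*log10(2.89*113^2/(2*0.02857)) = 58.1

58.1 dB


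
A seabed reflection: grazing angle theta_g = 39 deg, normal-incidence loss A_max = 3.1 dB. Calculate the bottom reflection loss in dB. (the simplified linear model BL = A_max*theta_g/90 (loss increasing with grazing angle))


1.34 dB


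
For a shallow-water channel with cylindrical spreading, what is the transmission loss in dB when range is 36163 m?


TL = 10*log10(36163) = 45.58

45.58 dB


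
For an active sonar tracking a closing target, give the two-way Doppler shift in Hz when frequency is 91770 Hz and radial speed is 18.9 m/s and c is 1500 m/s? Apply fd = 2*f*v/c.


2312.6 Hz


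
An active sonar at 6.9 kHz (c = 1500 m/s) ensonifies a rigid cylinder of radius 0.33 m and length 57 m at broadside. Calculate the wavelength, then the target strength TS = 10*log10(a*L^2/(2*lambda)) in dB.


Step 1: lambda = c/f = 1500/6900 = 0.21739 m
Step 2: TS = 10*log10(a*L^2/(2*lambda)) = 10*log10(0.33*57^2/(2*0.21739)) = 33.92

33.92 dB


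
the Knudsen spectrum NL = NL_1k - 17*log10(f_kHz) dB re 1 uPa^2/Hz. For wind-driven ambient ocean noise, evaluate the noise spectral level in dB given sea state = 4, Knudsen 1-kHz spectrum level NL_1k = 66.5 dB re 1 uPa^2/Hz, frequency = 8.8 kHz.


50.44 dB


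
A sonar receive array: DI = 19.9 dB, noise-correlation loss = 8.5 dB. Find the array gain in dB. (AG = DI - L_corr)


AG = DI - L_corr = 19.9 - 8.5 = 11.4

11.4 dB


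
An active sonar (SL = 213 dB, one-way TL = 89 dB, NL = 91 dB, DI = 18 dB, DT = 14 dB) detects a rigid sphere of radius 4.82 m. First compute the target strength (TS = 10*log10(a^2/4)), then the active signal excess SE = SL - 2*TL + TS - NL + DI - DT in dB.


Step 1: TS = 10*log10(4.82^2/4) = 7.64 dB
Step 2: SE = SL - 2*TL + TS - NL + DI - DT = 213 - 2*89 + (7.64) - 91 + 18 - 14 = -44.36

-44.36 dB


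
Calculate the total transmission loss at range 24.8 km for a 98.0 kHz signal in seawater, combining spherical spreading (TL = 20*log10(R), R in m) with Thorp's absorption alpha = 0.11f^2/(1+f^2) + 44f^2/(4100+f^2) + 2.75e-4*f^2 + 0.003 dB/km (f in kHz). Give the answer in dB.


Step 1 (Thorp): alpha = 0.11*9604.0/(1+9604.0) + 44*9604.0/(4100+9604.0) + 2.75e-4*9604.0 + 0.003 = 33.59 dB/km
Step 2: TL_spread = 20*log10(24800) = 87.89 dB
Step 3: TL_abs = alpha*R = 33.59 * 24.8 = 833.03 dB
Step 4: TL_total = 87.89 + 833.03 = 920.92

920.92 dB


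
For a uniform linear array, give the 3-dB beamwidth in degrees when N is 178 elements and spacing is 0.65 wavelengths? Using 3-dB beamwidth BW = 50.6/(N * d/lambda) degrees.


0.44 deg


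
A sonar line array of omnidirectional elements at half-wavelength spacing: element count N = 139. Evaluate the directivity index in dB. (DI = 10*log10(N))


DI = 10*log10(139) = 21.43

21.43 dB


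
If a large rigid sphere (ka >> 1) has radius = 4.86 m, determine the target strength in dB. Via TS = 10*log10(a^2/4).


TS = 10*log10(4.86^2 / 4) = 10*log10(5.9049) = 7.71

7.71 dB


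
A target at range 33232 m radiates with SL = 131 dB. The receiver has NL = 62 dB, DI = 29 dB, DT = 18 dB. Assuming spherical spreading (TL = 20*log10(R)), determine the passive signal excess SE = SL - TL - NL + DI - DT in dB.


Step 1: TL = 20*log10(33232) = 90.43 dB
Step 2: SE = 131 - 90.43 - 62 + 29 - 18 = -10.43

-10.43 dB


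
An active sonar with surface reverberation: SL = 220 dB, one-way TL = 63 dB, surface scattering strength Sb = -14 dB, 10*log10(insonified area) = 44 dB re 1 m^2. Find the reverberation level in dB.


124 dB


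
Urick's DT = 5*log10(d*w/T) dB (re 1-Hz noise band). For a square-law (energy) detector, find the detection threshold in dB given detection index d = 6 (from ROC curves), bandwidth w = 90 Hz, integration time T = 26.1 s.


6.58 dB


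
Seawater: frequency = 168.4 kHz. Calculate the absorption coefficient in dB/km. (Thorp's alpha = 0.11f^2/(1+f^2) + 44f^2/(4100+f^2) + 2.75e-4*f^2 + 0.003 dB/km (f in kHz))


46.354 dB/km


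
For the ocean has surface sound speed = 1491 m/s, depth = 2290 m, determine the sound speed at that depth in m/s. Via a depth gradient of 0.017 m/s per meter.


c = 1491 + 0.017 * 2290 = 1529.93

1529.93 m/s


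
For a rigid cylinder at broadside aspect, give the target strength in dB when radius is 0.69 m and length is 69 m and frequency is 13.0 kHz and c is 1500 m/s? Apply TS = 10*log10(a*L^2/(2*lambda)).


41.53 dB


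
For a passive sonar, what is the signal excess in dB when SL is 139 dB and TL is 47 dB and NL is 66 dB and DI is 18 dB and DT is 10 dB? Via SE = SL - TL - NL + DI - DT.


34 dB


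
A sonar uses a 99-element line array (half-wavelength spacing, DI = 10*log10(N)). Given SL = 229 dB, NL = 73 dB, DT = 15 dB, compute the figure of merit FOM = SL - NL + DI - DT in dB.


Step 1: DI = 10*log10(99) = 19.96 dB
Step 2: FOM = SL - NL + DI - DT = 229 - 73 + 19.96 - 15 = 160.96

160.96 dB


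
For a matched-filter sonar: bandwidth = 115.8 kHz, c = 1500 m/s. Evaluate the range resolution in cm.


dR = c/(2*BW) = 1500 / (2 * 115.8e3) = 0.0065 m = 0.65 cm

0.65 cm


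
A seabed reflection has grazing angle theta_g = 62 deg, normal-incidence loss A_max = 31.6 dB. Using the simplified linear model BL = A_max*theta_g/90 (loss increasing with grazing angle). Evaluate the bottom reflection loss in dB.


BL = A_max * theta_g / 90 = 31.6 * 62 / 90 = 21.77

21.77 dB


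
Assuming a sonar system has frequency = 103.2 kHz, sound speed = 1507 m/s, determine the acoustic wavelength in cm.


lambda = c/f = 1507 / 103200 = 0.0146 m = 1.46 cm

1.46 cm


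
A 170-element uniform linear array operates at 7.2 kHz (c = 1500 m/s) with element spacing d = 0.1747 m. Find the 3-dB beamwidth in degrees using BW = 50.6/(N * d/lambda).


0.35 deg


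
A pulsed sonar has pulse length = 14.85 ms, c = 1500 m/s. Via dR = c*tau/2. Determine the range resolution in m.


dR = c*tau/2 = 1500 * 14.85e-3 / 2 = 11.1375

11.1375 m


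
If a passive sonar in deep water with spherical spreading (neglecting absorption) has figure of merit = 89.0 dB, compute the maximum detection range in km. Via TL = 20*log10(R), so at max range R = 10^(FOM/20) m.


At max range FOM = TL, so 20*log10(R) = 89.0
R = 10^(89.0/20) = 28183.83 m = 28.18 km

28.18 km


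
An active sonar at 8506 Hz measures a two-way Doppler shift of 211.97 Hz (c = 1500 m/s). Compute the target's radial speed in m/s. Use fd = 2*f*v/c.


From fd = 2*f*v/c, v = c*fd/(2*f) = 1500 * 211.97 / (2*8506) = 18.69

18.69 m/s


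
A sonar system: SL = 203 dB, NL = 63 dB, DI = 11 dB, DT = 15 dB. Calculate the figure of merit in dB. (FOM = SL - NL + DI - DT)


FOM = SL - NL + DI - DT = 203 - 63 + 11 - 15 = 136

136 dB


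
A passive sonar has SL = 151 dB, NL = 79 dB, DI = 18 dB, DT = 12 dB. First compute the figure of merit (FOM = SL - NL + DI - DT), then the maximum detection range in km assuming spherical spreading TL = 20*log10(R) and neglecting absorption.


Step 1: FOM = SL - NL + DI - DT = 151 - 79 + 18 - 12 = 78 dB
Step 2: at max range FOM = TL = 20*log10(R), so R = 10^(78/20) = 7943.28 m = 7.94 km

7.94 km


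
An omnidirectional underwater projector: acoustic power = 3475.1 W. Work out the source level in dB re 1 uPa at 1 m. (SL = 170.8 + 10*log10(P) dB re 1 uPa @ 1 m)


206.21 dB


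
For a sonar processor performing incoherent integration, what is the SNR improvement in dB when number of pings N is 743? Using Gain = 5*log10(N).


Gain = 5*log10(743) = 14.35

14.35 dB


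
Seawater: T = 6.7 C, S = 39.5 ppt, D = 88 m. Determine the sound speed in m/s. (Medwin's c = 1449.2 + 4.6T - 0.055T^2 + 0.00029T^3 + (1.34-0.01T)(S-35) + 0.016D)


c = 1449.2 + 4.6*6.7 - 0.055*6.7^2 + 0.00029*6.7^3 + (1.34 - 0.01*6.7)*(39.5 - 35) + 0.016*88 = 1484.77

1484.77 m/s


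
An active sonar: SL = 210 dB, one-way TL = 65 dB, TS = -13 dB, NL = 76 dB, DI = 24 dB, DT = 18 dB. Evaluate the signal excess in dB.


-3 dB


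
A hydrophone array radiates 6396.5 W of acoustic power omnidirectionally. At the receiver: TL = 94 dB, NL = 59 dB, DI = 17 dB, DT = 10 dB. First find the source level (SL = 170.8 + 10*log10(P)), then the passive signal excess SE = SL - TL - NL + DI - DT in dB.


Step 1: SL = 170.8 + 10*log10(6396.5) = 208.86 dB
Step 2: SE = SL - TL - NL + DI - DT = 208.86 - 94 - 59 + 17 - 10 = 62.86

62.86 dB


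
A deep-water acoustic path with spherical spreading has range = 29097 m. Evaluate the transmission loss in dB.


89.28 dB


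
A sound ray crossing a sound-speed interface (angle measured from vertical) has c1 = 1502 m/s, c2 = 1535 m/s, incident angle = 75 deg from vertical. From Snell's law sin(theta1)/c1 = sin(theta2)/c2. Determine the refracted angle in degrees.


sin(theta2) = (c2/c1)*sin(theta1) = (1535/1502)*sin(75 deg) = 0.98715
theta2 = arcsin(0.98715) = 80.8

80.8 deg


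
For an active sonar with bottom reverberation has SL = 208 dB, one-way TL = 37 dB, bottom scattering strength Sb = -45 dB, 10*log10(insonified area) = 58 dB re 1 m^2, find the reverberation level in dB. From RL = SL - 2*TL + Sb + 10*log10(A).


RL = SL - 2*TL + Sb + 10*log10(A) = 208 - 2*37 + (-45) + 58 = 147

147 dB


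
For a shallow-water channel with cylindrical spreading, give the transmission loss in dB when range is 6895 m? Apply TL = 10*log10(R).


38.39 dB


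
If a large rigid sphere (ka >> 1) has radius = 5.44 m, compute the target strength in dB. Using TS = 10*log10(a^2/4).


TS = 10*log10(5.44^2 / 4) = 10*log10(7.3984) = 8.69

8.69 dB


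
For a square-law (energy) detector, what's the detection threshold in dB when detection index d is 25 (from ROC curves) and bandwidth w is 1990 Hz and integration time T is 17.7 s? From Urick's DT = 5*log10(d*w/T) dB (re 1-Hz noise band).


DT = 5*log10(d*w/T) = 5*log10(25 * 1990 / 17.7) = 5*log10(2810.73) = 17.24

17.24 dB


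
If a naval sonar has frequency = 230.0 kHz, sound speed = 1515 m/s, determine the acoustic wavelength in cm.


lambda = c/f = 1515 / 230000 = 0.0066 m = 0.66 cm

0.66 cm


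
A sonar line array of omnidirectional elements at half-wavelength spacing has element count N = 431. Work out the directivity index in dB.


26.34 dB


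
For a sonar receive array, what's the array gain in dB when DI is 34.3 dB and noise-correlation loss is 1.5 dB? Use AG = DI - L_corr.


AG = DI - L_corr = 34.3 - 1.5 = 32.8

32.8 dB


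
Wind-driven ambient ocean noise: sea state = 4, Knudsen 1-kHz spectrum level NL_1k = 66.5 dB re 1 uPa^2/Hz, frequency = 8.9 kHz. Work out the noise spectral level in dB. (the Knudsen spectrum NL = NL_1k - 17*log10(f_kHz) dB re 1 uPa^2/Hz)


50.36 dB


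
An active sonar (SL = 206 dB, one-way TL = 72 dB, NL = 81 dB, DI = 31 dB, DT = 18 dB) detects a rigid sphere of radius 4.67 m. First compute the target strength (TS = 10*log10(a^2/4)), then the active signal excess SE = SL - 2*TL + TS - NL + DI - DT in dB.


Step 1: TS = 10*log10(4.67^2/4) = 7.37 dB
Step 2: SE = SL - 2*TL + TS - NL + DI - DT = 206 - 2*72 + (7.37) - 81 + 31 - 18 = 1.37

1.37 dB


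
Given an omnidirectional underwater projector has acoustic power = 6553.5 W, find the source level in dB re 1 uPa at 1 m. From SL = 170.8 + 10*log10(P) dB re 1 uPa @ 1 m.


SL = 170.8 + 10*log10(6553.5) = 170.8 + 38.16 = 208.96

208.96 dB


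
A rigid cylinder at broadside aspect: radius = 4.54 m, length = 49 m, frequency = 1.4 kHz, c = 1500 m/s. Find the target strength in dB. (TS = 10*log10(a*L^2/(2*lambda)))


lambda = 1500/1400 = 1.07143 m
TS = 10*log10(4.54*49^2/(2*1.07143)) = 37.06

37.06 dB


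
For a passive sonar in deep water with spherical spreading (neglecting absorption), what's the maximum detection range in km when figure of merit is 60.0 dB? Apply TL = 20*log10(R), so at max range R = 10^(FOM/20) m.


At max range FOM = TL, so 20*log10(R) = 60.0
R = 10^(60.0/20) = 1000.0 m = 1.0 km

1.0 km


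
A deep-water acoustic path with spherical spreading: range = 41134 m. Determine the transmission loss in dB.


TL = 20*log10(41134) = 92.28

92.28 dB


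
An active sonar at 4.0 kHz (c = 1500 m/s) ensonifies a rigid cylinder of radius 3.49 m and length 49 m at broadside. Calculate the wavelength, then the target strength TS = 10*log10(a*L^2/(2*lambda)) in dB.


Step 1: lambda = c/f = 1500/4000 = 0.375 m
Step 2: TS = 10*log10(a*L^2/(2*lambda)) = 10*log10(3.49*49^2/(2*0.375)) = 40.48

40.48 dB


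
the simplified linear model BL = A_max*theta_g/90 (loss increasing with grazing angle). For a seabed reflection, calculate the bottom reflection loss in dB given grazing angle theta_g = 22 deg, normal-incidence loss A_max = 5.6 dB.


1.37 dB


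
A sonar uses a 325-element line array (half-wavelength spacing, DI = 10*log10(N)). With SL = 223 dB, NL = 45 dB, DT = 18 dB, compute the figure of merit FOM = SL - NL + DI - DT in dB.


Step 1: DI = 10*log10(325) = 25.12 dB
Step 2: FOM = SL - NL + DI - DT = 223 - 45 + 25.12 - 18 = 185.12

185.12 dB


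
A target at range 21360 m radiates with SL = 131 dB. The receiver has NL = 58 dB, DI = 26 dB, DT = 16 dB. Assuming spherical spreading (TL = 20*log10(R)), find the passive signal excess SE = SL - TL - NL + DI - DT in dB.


Step 1: TL = 20*log10(21360) = 86.59 dB
Step 2: SE = 131 - 86.59 - 58 + 26 - 16 = -3.59

-3.59 dB


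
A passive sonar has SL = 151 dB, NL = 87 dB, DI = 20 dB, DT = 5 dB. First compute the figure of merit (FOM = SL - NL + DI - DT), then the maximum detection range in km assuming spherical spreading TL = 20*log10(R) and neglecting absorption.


Step 1: FOM = SL - NL + DI - DT = 151 - 87 + 20 - 5 = 79 dB
Step 2: at max range FOM = TL = 20*log10(R), so R = 10^(79/20) = 8912.51 m = 8.91 km

8.91 km


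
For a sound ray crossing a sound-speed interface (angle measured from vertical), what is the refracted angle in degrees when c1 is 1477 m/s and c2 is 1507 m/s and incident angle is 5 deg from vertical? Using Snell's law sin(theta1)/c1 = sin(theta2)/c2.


sin(theta2) = (c2/c1)*sin(theta1) = (1507/1477)*sin(5 deg) = 0.08893
theta2 = arcsin(0.08893) = 5.1

5.1 deg


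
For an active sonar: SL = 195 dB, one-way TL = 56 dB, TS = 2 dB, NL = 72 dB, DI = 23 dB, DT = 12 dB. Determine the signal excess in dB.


SE = SL - 2*TL + TS - NL + DI - DT = 195 - 2*56 + (2) - 72 + 23 - 12 = 24

24 dB


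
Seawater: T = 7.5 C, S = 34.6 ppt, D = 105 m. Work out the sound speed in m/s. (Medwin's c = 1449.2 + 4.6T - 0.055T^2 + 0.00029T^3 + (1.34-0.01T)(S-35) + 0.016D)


c = 1449.2 + 4.6*7.5 - 0.055*7.5^2 + 0.00029*7.5^3 + (1.34 - 0.01*7.5)*(34.6 - 35) + 0.016*105 = 1481.9

1481.9 m/s


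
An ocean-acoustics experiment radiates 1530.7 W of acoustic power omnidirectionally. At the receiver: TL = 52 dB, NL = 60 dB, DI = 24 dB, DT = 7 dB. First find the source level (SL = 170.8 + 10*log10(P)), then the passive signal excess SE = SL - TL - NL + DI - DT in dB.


Step 1: SL = 170.8 + 10*log10(1530.7) = 202.65 dB
Step 2: SE = SL - TL - NL + DI - DT = 202.65 - 52 - 60 + 24 - 7 = 107.65

107.65 dB


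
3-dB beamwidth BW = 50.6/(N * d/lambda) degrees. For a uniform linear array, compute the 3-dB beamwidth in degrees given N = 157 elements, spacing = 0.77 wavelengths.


BW = 50.6 / (157 * 0.77) = 50.6 / 120.89 = 0.42

0.42 deg


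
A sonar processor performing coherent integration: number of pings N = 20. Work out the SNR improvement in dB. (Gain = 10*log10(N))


Gain = 10*log10(20) = 13.01

13.01 dB


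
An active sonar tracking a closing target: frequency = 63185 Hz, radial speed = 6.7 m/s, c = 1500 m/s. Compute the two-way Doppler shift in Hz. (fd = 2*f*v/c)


fd = 2*f*v/c = 2 * 63185 * 6.7 / 1500 = 564.45

564.45 Hz


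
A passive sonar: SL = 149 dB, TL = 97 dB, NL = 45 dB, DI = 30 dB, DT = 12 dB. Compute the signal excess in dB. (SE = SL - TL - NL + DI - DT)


SE = SL - TL - NL + DI - DT = 149 - 97 - 45 + 30 - 12 = 25

25 dB


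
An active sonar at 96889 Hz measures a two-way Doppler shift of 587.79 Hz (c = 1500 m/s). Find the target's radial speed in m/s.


4.55 m/s


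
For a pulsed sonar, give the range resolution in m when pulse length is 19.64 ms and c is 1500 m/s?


14.73 m


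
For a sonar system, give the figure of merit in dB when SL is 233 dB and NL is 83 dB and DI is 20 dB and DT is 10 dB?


160 dB


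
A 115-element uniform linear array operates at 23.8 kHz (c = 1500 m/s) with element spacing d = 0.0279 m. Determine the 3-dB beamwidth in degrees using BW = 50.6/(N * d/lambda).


Step 1: lambda = 1500/23800 = 0.06303 m
Step 2: d/lambda = 0.0279/0.06303 = 0.4426
Step 3: BW = 50.6/(N * d/lambda) = 50.6/(115 * 0.4426) = 0.99

0.99 deg


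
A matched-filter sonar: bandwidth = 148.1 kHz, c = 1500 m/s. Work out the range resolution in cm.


dR = c/(2*BW) = 1500 / (2 * 148.1e3) = 0.0051 m = 0.51 cm

0.51 cm


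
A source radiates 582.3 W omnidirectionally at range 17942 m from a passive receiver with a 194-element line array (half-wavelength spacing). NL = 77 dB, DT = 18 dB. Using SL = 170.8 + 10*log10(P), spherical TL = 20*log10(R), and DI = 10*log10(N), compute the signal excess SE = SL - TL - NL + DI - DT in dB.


Step 1: SL = 170.8 + 10*log10(582.3) = 198.45 dB
Step 2: TL = 20*log10(17942) = 85.08 dB
Step 3: DI = 10*log10(194) = 22.88 dB
Step 4: SE = SL - TL - NL + DI - DT = 198.45 - 85.08 - 77 + 22.88 - 18 = 41.25

41.25 dB


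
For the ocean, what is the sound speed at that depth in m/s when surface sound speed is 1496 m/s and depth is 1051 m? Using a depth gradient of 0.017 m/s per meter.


c = 1496 + 0.017 * 1051 = 1513.867

1513.867 m/s


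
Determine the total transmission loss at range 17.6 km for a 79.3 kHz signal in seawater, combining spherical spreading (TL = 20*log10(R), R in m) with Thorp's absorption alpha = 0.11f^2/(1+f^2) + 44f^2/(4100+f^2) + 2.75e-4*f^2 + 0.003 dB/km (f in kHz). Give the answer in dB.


Step 1 (Thorp): alpha = 0.11*6288.49/(1+6288.49) + 44*6288.49/(4100+6288.49) + 2.75e-4*6288.49 + 0.003 = 28.4769 dB/km
Step 2: TL_spread = 20*log10(17600) = 84.91 dB
Step 3: TL_abs = alpha*R = 28.4769 * 17.6 = 501.19 dB
Step 4: TL_total = 84.91 + 501.19 = 586.1

586.1 dB


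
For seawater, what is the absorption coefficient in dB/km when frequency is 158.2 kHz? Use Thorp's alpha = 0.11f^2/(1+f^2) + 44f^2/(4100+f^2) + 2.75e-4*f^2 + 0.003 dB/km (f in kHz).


f^2 = 25027.24
alpha = 0.11*25027.24/(1+25027.24) + 44*25027.24/(4100+25027.24) + 2.75e-4*25027.24 + 0.003 = 44.802

44.802 dB/km


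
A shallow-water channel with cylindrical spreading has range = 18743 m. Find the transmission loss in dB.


TL = 10*log10(18743) = 42.73

42.73 dB


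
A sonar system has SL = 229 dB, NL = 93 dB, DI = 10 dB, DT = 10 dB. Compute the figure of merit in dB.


136 dB


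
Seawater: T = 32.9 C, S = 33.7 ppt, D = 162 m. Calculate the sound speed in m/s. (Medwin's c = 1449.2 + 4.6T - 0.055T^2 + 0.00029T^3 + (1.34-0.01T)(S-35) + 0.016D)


c = 1449.2 + 4.6*32.9 - 0.055*32.9^2 + 0.00029*32.9^3 + (1.34 - 0.01*32.9)*(33.7 - 35) + 0.016*162 = 1552.61

1552.61 m/s


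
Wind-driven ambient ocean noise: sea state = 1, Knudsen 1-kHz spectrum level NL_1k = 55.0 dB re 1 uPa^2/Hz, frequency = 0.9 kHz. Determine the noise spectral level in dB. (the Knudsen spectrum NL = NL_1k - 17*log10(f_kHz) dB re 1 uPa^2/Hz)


NL = NL_1k - 17*log10(f_kHz) = 55.0 - 17*log10(0.9) = 55.0 - (-0.78) = 55.78

55.78 dB


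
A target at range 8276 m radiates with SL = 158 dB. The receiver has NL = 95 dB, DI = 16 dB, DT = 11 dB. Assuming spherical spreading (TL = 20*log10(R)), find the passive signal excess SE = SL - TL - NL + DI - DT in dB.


Step 1: TL = 20*log10(8276) = 78.36 dB
Step 2: SE = 158 - 78.36 - 95 + 16 - 11 = -10.36

-10.36 dB


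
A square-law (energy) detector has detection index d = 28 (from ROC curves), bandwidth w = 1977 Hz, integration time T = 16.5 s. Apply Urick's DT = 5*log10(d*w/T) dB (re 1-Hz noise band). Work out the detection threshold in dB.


DT = 5*log10(d*w/T) = 5*log10(28 * 1977 / 16.5) = 5*log10(3354.91) = 17.63

17.63 dB


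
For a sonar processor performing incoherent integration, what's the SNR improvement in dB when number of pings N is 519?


Gain = 5*log10(519) = 13.58

13.58 dB


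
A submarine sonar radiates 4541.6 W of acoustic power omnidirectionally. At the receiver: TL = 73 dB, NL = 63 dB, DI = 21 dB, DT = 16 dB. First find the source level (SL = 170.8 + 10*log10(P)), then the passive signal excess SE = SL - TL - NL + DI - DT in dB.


Step 1: SL = 170.8 + 10*log10(4541.6) = 207.37 dB
Step 2: SE = SL - TL - NL + DI - DT = 207.37 - 73 - 63 + 21 - 16 = 76.37

76.37 dB


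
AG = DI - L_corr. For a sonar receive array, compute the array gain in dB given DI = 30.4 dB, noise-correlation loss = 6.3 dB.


AG = DI - L_corr = 30.4 - 6.3 = 24.1

24.1 dB


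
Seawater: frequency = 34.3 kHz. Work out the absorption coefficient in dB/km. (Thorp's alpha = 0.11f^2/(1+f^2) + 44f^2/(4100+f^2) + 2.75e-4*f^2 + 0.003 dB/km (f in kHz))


10.247 dB/km


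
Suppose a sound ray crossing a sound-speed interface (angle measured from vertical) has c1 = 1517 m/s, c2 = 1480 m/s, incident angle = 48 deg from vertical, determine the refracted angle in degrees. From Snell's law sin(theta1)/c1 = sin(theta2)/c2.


sin(theta2) = (c2/c1)*sin(theta1) = (1480/1517)*sin(48 deg) = 0.72502
theta2 = arcsin(0.72502) = 46.47

46.47 deg


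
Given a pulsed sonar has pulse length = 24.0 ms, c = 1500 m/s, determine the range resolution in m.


18.0 m


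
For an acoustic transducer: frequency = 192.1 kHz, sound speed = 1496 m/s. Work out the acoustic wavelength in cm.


0.78 cm


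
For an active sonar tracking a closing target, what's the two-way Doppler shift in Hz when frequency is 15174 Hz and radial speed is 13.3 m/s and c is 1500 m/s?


fd = 2*f*v/c = 2 * 15174 * 13.3 / 1500 = 269.09

269.09 Hz


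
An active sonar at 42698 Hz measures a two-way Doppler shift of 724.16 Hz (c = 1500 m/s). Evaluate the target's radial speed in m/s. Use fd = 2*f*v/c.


From fd = 2*f*v/c, v = c*fd/(2*f) = 1500 * 724.16 / (2*42698) = 12.72

12.72 m/s


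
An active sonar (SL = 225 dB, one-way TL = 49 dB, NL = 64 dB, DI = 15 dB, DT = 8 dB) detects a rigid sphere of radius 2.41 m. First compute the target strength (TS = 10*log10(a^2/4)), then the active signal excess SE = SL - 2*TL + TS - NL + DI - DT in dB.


Step 1: TS = 10*log10(2.41^2/4) = 1.62 dB
Step 2: SE = SL - 2*TL + TS - NL + DI - DT = 225 - 2*49 + (1.62) - 64 + 15 - 8 = 71.62

71.62 dB


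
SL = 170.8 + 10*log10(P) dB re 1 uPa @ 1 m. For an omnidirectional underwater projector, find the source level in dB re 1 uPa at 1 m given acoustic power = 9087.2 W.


SL = 170.8 + 10*log10(9087.2) = 170.8 + 39.58 = 210.38

210.38 dB


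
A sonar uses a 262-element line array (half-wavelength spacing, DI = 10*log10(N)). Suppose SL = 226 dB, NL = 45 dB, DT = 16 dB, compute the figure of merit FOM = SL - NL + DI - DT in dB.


189.18 dB


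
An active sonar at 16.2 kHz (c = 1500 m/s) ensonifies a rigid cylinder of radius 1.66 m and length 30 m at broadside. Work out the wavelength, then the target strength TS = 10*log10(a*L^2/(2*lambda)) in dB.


Step 1: lambda = c/f = 1500/16200 = 0.09259 m
Step 2: TS = 10*log10(a*L^2/(2*lambda)) = 10*log10(1.66*30^2/(2*0.09259)) = 39.07

39.07 dB


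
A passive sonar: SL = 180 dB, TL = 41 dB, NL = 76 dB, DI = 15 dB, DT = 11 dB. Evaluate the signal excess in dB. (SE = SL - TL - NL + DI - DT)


SE = SL - TL - NL + DI - DT = 180 - 41 - 76 + 15 - 11 = 67

67 dB


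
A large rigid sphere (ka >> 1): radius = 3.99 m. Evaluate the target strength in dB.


TS = 10*log10(3.99^2 / 4) = 10*log10(3.980025) = 6.0

6.0 dB


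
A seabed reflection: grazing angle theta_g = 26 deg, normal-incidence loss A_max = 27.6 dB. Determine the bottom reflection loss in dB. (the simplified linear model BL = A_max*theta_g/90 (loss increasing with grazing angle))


BL = A_max * theta_g / 90 = 27.6 * 26 / 90 = 7.97

7.97 dB


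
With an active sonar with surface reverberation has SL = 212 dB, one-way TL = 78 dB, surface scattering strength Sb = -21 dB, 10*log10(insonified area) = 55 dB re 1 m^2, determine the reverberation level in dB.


RL = SL - 2*TL + Sb + 10*log10(A) = 212 - 2*78 + (-21) + 55 = 90

90 dB


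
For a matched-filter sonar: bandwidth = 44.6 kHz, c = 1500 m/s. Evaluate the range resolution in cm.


dR = c/(2*BW) = 1500 / (2 * 44.6e3) = 0.0168 m = 1.68 cm

1.68 cm


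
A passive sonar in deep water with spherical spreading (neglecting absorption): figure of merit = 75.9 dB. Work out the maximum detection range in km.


At max range FOM = TL, so 20*log10(R) = 75.9
R = 10^(75.9/20) = 6237.35 m = 6.24 km

6.24 km


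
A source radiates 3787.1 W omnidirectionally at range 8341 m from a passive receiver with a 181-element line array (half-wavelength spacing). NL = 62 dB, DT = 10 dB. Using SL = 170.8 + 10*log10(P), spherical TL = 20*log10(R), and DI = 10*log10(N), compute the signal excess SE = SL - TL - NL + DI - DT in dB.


Step 1: SL = 170.8 + 10*log10(3787.1) = 206.58 dB
Step 2: TL = 20*log10(8341) = 78.42 dB
Step 3: DI = 10*log10(181) = 22.58 dB
Step 4: SE = SL - TL - NL + DI - DT = 206.58 - 78.42 - 62 + 22.58 - 10 = 78.74

78.74 dB


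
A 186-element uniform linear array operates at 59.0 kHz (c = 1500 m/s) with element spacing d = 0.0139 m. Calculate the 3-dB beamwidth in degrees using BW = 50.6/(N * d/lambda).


Step 1: lambda = 1500/59000 = 0.02542 m
Step 2: d/lambda = 0.0139/0.02542 = 0.5468
Step 3: BW = 50.6/(N * d/lambda) = 50.6/(186 * 0.5468) = 0.5

0.5 deg


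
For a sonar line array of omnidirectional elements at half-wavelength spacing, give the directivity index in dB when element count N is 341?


DI = 10*log10(341) = 25.33

25.33 dB


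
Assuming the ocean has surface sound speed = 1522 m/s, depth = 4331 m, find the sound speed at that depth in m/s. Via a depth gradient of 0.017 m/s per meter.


1595.627 m/s


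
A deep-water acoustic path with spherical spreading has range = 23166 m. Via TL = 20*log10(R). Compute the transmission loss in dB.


87.3 dB


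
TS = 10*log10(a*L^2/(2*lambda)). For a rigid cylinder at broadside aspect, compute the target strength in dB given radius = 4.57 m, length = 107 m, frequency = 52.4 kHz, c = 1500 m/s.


lambda = 1500/52400 = 0.02863 m
TS = 10*log10(4.57*107^2/(2*0.02863)) = 59.61

59.61 dB


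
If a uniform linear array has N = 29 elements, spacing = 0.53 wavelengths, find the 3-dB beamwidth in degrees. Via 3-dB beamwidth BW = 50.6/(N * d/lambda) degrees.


BW = 50.6 / (29 * 0.53) = 50.6 / 15.37 = 3.29

3.29 deg


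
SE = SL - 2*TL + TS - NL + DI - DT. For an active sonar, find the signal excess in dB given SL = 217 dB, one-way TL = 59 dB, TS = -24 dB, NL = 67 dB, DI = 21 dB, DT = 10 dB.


SE = SL - 2*TL + TS - NL + DI - DT = 217 - 2*59 + (-24) - 67 + 21 - 10 = 19

19 dB
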